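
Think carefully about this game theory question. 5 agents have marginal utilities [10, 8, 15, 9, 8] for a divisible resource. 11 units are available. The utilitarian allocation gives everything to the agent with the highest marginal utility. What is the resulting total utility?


Step 1: The marginal utilities are [10, 8, 15, 9, 8]
Step 2: The highest marginal utility is 15
Step 3: All 11 units go to that agent
Step 4: Total utility = 15 * 11 = 165

165


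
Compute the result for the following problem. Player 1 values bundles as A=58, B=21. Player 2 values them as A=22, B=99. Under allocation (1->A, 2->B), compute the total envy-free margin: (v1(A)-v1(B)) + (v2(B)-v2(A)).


Step 1: Player 1's margin = v1(A) - v1(B) = 58 - 21 = 37
Step 2: Player 2's margin = v2(B) - v2(A) = 99 - 22 = 77
Step 3: Total margin = 37 + 77 = 114

114


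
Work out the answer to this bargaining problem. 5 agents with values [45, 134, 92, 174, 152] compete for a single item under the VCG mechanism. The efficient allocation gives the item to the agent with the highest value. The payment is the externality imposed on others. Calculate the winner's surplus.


Step 1: The winner is the agent with the highest value: agent 3 with value 174
Step 2: Values of other agents: [45, 134, 92, 152]
Step 3: VCG payment = max of others' values = 152
Step 4: Surplus = 174 - 152 = 22

22


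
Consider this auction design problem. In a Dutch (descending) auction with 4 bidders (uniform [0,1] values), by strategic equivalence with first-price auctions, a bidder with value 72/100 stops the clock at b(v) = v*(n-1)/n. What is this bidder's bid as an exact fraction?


Step 1: Dutch auctions are strategically equivalent to first-price auctions
Step 2: The equilibrium bid is b(v) = v*(n-1)/n
Step 3: b = 18/25 * 3/4
Step 4: b = 27/50

27/50


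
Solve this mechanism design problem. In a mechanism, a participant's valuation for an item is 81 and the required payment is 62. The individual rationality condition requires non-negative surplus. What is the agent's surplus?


Step 1: Surplus = value - payment = 81 - 62 = 19
Step 2: IR is satisfied (surplus >= 0)

19


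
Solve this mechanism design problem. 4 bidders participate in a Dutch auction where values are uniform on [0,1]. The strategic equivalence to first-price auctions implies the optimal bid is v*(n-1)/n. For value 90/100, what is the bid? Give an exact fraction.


Step 1: Dutch auctions are strategically equivalent to first-price auctions
Step 2: The equilibrium bid is b(v) = v*(n-1)/n
Step 3: b = 9/10 * 3/4
Step 4: b = 27/40

27/40


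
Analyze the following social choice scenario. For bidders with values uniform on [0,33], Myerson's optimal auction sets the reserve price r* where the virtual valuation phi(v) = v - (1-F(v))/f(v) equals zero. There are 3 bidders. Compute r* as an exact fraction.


Step 1: For U[0,33], F(v) = v/33 and f(v) = 1/33
Step 2: phi(v) = v - (1 - v/33)/(1/33) = v - (33 - v) = 2v - 33
Step 3: Set phi(r*) = 0: 2r* - 33 = 0
Step 4: r* = 33/2 (the number of bidders n = 3 does not enter)

33/2


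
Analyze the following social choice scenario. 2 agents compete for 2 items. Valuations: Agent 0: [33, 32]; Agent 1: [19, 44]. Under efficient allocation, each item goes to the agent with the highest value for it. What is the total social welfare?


Step 1: For each item, find the maximum value among all agents.
Step 2: Item 0 -> Agent 0 (value 33)
Step 3: Item 1 -> Agent 1 (value 44)
Step 4: Total welfare = 33 + 44 = 77

77


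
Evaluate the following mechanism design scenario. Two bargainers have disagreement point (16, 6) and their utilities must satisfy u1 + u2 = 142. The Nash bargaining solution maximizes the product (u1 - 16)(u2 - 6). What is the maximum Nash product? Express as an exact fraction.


Step 1: The Nash solution splits surplus symmetrically above the disagreement point
Step 2: u1 = (total + d1 - d2)/2 = (142 + 16 - 6)/2 = 76
Step 3: u2 = (total - d1 + d2)/2 = (142 - 16 + 6)/2 = 66
Step 4: Nash product = (76 - 16) * (66 - 6)
Step 5: = 60 * 60 = 3600

3600


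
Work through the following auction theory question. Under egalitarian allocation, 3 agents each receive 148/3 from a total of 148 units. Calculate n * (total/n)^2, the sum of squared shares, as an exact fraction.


Step 1: Each agent's share = 148/3
Step 2: Square of each share = (148/3)^2 = 21904/9
Step 3: Sum of squares = 3 * 21904/9 = 21904/3

21904/3


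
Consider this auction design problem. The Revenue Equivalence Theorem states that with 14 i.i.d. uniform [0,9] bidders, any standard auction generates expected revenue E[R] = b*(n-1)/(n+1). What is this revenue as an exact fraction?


Step 1: By Revenue Equivalence, expected revenue = b*(n-1)/(n+1)
Step 2: Substituting n = 14, b = 9
Step 3: Revenue = 9*(14-1)/(14+1) = 9*13/15
Step 4: Revenue = 117/15 = 39/5

39/5


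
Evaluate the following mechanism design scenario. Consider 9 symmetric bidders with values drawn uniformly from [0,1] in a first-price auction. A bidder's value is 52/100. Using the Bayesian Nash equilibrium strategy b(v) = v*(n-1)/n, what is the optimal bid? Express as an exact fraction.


Step 1: The symmetric BNE bidding function is b(v) = v * (n-1) / n
Step 2: Substitute v = 13/25 and n = 9
Step 3: b = 13/25 * 8/9
Step 4: b = 104/225

104/225


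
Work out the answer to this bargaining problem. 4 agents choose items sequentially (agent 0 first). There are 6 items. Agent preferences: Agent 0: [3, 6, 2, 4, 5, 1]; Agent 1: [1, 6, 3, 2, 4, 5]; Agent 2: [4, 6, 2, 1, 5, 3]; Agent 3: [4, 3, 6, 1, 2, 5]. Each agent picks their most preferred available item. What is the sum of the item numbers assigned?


Step 1: Agent 0 picks item 3
Step 2: Agent 1 picks item 1
Step 3: Agent 2 picks item 4
Step 4: Agent 3 picks item 6
Step 5: Sum = 3 + 1 + 4 + 6 = 14

14


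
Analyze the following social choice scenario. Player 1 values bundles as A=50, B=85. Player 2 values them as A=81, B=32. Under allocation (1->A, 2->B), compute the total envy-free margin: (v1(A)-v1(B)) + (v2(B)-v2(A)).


Step 1: Player 1's margin = v1(A) - v1(B) = 50 - 85 = -35
Step 2: Player 2's margin = v2(B) - v2(A) = 32 - 81 = -49
Step 3: Total margin = -35 + -49 = -84

-84


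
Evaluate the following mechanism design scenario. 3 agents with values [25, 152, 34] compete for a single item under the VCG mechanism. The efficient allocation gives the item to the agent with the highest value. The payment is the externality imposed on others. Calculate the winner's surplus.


Step 1: The winner is the agent with the highest value: agent 1 with value 152
Step 2: Values of other agents: [25, 34]
Step 3: VCG payment = max of others' values = 34
Step 4: Surplus = 152 - 34 = 118

118


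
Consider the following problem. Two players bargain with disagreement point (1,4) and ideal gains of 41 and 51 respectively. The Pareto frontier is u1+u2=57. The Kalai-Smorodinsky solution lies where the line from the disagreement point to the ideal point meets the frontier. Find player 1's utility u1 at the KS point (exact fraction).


Step 1: At the KS point, (u1-d1)/r1 = (u2-d2)/r2 = t and u1+u2 = 57
Step 2: u1 = d1 + r1*t and u2 = d2 + r2*t, so (d1 + r1*t) + (d2 + r2*t) = 57
Step 3: t = (57 - 1 - 4)/(41 + 51) = 52/92 = 13/23
Step 4: u1 = d1 + r1*t = 1 + 41 * 13/23 = 556/23
Step 5: (Check: u2 = d2 + r2*t = 755/23; u1+u2 = 556/23 + 755/23 = 57, on the frontier.)

556/23


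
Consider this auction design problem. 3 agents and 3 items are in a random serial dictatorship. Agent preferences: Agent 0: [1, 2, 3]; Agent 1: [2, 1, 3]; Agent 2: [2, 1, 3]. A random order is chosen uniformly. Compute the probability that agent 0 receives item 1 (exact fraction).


Step 1: Agent 0 wants item 1
Step 2: There are 6 possible orderings of agents
Step 3: In 4 orderings, agent 0 gets item 1
Step 4: Probability = 4/6 = 2/3

2/3


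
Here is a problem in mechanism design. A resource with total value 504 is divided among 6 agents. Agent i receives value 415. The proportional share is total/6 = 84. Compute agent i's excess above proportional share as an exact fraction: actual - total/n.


Step 1: Proportional share = 504/6 = 84
Step 2: Agent's actual allocation = 415
Step 3: Excess = 415 - 84 = 331

331


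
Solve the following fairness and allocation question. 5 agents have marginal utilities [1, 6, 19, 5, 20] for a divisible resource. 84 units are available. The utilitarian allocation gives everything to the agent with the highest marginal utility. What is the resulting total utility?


Step 1: The marginal utilities are [1, 6, 19, 5, 20]
Step 2: The highest marginal utility is 20
Step 3: All 84 units go to that agent
Step 4: Total utility = 20 * 84 = 1680

1680


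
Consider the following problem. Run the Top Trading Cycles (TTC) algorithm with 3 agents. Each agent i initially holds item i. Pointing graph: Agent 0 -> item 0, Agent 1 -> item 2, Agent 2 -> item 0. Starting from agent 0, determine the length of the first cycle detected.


Step 1: Trace the pointer graph from agent 0: 0 -> 0
Step 2: A cycle is detected when we revisit agent 0
Step 3: The cycle is: 0 -> 0
Step 4: Cycle length = 1

1


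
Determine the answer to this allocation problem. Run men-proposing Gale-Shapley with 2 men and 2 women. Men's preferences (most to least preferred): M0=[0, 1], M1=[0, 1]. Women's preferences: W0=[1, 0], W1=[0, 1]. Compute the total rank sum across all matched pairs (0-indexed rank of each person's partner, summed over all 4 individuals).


Step 1: Run Gale-Shapley (men propose, women hold best offer):
  M0 proposes to W0; she accepts
  M1 proposes to W0; she switches from M0
  M0 proposes to W1; she accepts
Step 2: Final matching: W0-M1, W1-M0
Step 3: 0-indexed ranks (man's rank of his match, then woman's): 0 + 0 + 1 + 0
Step 4: Total rank sum = 1

1


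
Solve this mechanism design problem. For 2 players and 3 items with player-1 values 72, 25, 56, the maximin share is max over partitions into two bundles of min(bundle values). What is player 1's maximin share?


Step 1: Item values = 72, 25, 56
Step 2: Enumerate all 2-bundle partitions and take the smaller bundle:
  Partition 1: {72} vs {25,56} -> bundles 72, 81; min = 72
  Partition 2: {25} vs {72,56} -> bundles 25, 128; min = 25
  Partition 3: {56} vs {72,25} -> bundles 56, 97; min = 56
Step 3: MMS = max(72, 25, 56) = 72

72


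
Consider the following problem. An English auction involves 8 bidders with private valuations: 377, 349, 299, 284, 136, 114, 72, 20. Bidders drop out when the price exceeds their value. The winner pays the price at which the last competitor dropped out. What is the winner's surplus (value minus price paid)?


Step 1: Identify the highest value: 377
Step 2: Identify the second-highest value: 349
Step 3: The final price = second-highest value = 349
Step 4: Surplus = 377 - 349 = 28

28


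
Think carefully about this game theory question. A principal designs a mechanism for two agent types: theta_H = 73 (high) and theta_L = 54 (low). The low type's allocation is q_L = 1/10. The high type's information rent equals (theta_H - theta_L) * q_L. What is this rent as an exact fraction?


Step 1: theta_H - theta_L = 73 - 54 = 19
Step 2: Information rent = (theta_H - theta_L) * q_L
Step 3: = 19 * 1/10
Step 4: = 19/10

19/10


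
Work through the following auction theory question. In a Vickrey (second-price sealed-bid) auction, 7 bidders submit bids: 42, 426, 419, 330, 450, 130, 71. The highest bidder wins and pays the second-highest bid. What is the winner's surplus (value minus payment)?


Step 1: Sort bids in descending order: 450, 426, 419, 330, 130, 71, 42
Step 2: The winning bid is the highest: 450
Step 3: The payment equals the second-highest bid: 426
Step 4: Surplus = winner's bid - payment = 450 - 426 = 24

24


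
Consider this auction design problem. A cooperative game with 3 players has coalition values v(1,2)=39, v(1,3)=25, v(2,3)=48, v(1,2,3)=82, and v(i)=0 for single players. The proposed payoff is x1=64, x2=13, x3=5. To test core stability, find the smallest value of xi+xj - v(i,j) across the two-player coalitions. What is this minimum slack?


Step 1: Slack for coalition (1,2): x1+x2 - v12 = 77 - 39 = 38
Step 2: Slack for coalition (1,3): x1+x3 - v13 = 69 - 25 = 44
Step 3: Slack for coalition (2,3): x2+x3 - v23 = 18 - 48 = -30
Step 4: Minimum slack = min(38, 44, -30) = -30, attained by (2,3); coalition (2,3) can block (slack < 0), so the allocation is not in the core

-30


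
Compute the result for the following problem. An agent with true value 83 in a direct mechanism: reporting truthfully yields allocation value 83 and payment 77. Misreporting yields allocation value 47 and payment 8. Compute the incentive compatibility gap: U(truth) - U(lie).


Step 1: U(truth) = value - payment = 83 - 77 = 6
Step 2: U(lie) = allocation - payment = 47 - 8 = 39
Step 3: IC gap = 6 - 39 = -33

-33


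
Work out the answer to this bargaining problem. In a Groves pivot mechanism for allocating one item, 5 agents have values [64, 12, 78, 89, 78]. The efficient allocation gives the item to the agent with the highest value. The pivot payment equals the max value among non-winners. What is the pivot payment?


Step 1: The efficient winner is agent 3 with value 89
Step 2: Other agents' values: [64, 12, 78, 78]
Step 3: Pivot payment = max(others) = 78
Step 4: The winner pays 78

78


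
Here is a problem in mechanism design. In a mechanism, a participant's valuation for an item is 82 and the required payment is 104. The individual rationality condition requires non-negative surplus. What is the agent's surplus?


Step 1: Surplus = value - payment = 82 - 104 = -22
Step 2: IR is violated (surplus < 0)

-22


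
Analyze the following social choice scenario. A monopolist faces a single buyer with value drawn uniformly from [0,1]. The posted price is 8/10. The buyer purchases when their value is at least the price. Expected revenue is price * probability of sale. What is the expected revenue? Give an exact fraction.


Step 1: Posted price r = 4/5, value support [0,1]
Step 2: P(v >= r) = (1 - 4/5)/1 = 1/5
Step 3: Expected revenue = r * P(v >= r) = 4/5 * 1/5
Step 4: Revenue = 4/25

4/25


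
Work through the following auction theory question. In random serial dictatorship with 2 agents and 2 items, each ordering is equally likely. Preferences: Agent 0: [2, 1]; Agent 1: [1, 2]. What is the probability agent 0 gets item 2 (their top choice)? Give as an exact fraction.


Step 1: Agent 0 wants item 2
Step 2: There are 2 possible orderings of agents
Step 3: In 2 orderings, agent 0 gets item 2
Step 4: Probability = 2/2 = 1

1


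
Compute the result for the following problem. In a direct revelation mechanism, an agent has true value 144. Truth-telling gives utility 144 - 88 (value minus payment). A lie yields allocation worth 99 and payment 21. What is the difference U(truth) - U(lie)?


Step 1: U(truth) = value - payment = 144 - 88 = 56
Step 2: U(lie) = allocation - payment = 99 - 21 = 78
Step 3: IC gap = 56 - 78 = -22

-22


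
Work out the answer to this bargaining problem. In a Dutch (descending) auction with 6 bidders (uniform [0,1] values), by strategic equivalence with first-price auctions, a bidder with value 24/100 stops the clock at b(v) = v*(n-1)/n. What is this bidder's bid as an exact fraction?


Step 1: Dutch auctions are strategically equivalent to first-price auctions
Step 2: The equilibrium bid is b(v) = v*(n-1)/n
Step 3: b = 6/25 * 5/6
Step 4: b = 1/5

1/5


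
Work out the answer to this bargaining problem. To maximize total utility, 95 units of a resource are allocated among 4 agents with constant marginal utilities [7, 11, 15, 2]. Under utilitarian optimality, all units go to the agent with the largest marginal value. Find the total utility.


Step 1: The marginal utilities are [7, 11, 15, 2]
Step 2: The highest marginal utility is 15
Step 3: All 95 units go to that agent
Step 4: Total utility = 15 * 95 = 1425

1425


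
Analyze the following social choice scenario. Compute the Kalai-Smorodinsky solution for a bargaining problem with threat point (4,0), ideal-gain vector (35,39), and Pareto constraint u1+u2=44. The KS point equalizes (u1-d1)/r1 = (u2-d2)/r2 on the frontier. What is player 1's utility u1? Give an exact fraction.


Step 1: At the KS point, (u1-d1)/r1 = (u2-d2)/r2 = t and u1+u2 = 44
Step 2: u1 = d1 + r1*t and u2 = d2 + r2*t, so (d1 + r1*t) + (d2 + r2*t) = 44
Step 3: t = (44 - 4 - 0)/(35 + 39) = 40/74 = 20/37
Step 4: u1 = d1 + r1*t = 4 + 35 * 20/37 = 848/37
Step 5: (Check: u2 = d2 + r2*t = 780/37; u1+u2 = 848/37 + 780/37 = 44, on the frontier.)

848/37


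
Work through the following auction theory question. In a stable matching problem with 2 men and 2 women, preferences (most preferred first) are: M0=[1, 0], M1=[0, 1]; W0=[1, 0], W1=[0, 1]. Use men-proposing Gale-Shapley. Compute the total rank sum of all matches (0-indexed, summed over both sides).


Step 1: Run Gale-Shapley (men propose, women hold best offer):
  M0 proposes to W1; she accepts
  M1 proposes to W0; she accepts
Step 2: Final matching: W0-M1, W1-M0
Step 3: 0-indexed ranks (man's rank of his match, then woman's): 0 + 0 + 0 + 0
Step 4: Total rank sum = 0

0


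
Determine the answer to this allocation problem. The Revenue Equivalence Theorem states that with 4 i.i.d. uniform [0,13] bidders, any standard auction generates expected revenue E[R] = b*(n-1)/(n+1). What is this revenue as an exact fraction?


Step 1: By Revenue Equivalence, expected revenue = b*(n-1)/(n+1)
Step 2: Substituting n = 4, b = 13
Step 3: Revenue = 13*(4-1)/(4+1) = 13*3/5
Step 4: Revenue = 39/5

39/5


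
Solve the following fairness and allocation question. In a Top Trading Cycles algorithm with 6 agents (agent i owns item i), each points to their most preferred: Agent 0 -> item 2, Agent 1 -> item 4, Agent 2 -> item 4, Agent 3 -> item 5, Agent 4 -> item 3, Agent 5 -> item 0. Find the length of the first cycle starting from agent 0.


Step 1: Trace the pointer graph from agent 0: 0 -> 2 -> 4 -> 3 -> 5 -> 0
Step 2: A cycle is detected when we revisit agent 0
Step 3: The cycle is: 0 -> 2 -> 4 -> 3 -> 5 -> 0
Step 4: Cycle length = 5

5


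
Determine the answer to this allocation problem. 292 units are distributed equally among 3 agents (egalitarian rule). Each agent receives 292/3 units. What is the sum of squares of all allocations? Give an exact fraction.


Step 1: Each agent's share = 292/3
Step 2: Square of each share = (292/3)^2 = 85264/9
Step 3: Sum of squares = 3 * 85264/9 = 85264/3

85264/3


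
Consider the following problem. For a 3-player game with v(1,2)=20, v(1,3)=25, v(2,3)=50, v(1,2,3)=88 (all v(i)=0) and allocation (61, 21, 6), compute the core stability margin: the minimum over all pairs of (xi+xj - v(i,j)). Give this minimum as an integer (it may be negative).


Step 1: Slack for coalition (1,2): x1+x2 - v12 = 82 - 20 = 62
Step 2: Slack for coalition (1,3): x1+x3 - v13 = 67 - 25 = 42
Step 3: Slack for coalition (2,3): x2+x3 - v23 = 27 - 50 = -23
Step 4: Minimum slack = min(62, 42, -23) = -23, attained by (2,3); coalition (2,3) can block (slack < 0), so the allocation is not in the core

-23


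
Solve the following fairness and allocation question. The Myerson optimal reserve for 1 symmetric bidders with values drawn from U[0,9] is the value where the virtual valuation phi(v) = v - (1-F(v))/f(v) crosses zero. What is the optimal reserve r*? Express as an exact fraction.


Step 1: For U[0,9], F(v) = v/9 and f(v) = 1/9
Step 2: phi(v) = v - (1 - v/9)/(1/9) = v - (9 - v) = 2v - 9
Step 3: Set phi(r*) = 0: 2r* - 9 = 0
Step 4: r* = 9/2 (the number of bidders n = 1 does not enter)

9/2


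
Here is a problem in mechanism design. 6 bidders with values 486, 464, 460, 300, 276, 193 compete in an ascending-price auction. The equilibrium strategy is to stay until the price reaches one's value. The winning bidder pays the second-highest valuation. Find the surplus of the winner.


Step 1: Identify the highest value: 486
Step 2: Identify the second-highest value: 464
Step 3: The final price = second-highest value = 464
Step 4: Surplus = 486 - 464 = 22

22


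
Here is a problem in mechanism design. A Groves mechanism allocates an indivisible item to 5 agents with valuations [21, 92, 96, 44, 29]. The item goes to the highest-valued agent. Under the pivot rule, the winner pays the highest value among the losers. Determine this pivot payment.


Step 1: The efficient winner is agent 2 with value 96
Step 2: Other agents' values: [21, 92, 44, 29]
Step 3: Pivot payment = max(others) = 92
Step 4: The winner pays 92

92


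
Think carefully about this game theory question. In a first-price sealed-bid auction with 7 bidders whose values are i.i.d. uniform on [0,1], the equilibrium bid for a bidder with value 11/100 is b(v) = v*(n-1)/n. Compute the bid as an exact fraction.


Step 1: The symmetric BNE bidding function is b(v) = v * (n-1) / n
Step 2: Substitute v = 11/100 and n = 7
Step 3: b = 11/100 * 6/7
Step 4: b = 33/350

33/350


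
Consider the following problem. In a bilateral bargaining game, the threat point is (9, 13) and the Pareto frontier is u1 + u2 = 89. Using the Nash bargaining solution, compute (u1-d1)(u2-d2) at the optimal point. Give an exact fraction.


Step 1: The Nash solution splits surplus symmetrically above the disagreement point
Step 2: u1 = (total + d1 - d2)/2 = (89 + 9 - 13)/2 = 85/2
Step 3: u2 = (total - d1 + d2)/2 = (89 - 9 + 13)/2 = 93/2
Step 4: Nash product = (85/2 - 9) * (93/2 - 13)
Step 5: = 67/2 * 67/2 = 4489/4

4489/4


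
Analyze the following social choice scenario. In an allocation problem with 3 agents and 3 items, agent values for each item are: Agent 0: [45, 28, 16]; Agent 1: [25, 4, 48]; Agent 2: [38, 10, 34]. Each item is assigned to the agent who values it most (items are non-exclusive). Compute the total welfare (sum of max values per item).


Step 1: For each item, find the maximum value among all agents.
Step 2: Item 0 -> Agent 0 (value 45)
Step 3: Item 1 -> Agent 0 (value 28)
Step 4: Item 2 -> Agent 1 (value 48)
Step 5: Total welfare = 45 + 28 + 48 = 121

121


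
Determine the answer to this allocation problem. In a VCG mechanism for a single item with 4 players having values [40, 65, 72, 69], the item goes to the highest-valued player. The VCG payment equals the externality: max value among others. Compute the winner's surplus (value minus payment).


Step 1: The winner is the agent with the highest value: agent 2 with value 72
Step 2: Values of other agents: [40, 65, 69]
Step 3: VCG payment = max of others' values = 69
Step 4: Surplus = 72 - 69 = 3

3


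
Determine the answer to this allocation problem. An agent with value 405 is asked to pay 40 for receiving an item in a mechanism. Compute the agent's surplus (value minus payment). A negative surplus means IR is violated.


Step 1: Surplus = value - payment = 405 - 40 = 365
Step 2: IR is satisfied (surplus >= 0)

365


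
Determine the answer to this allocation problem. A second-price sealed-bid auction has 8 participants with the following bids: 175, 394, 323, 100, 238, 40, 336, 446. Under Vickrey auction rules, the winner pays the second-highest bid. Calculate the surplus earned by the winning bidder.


Step 1: Sort bids in descending order: 446, 394, 336, 323, 238, 175, 100, 40
Step 2: The winning bid is the highest: 446
Step 3: The payment equals the second-highest bid: 394
Step 4: Surplus = winner's bid - payment = 446 - 394 = 52

52


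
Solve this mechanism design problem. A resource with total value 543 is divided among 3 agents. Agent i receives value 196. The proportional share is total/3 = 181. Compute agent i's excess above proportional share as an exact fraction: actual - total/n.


Step 1: Proportional share = 543/3 = 181
Step 2: Agent's actual allocation = 196
Step 3: Excess = 196 - 181 = 15

15


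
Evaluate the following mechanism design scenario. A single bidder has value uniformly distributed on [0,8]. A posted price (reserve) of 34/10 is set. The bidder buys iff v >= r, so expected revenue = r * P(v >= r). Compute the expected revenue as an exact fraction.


Step 1: Posted price r = 17/5, value support [0,8]
Step 2: P(v >= r) = (8 - 17/5)/8 = 23/40
Step 3: Expected revenue = r * P(v >= r) = 17/5 * 23/40
Step 4: Revenue = 391/200

391/200


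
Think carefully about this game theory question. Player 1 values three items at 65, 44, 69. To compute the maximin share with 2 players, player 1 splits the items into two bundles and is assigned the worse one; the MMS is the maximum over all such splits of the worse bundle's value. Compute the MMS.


Step 1: Item values = 65, 44, 69
Step 2: Enumerate all 2-bundle partitions and take the smaller bundle:
  Partition 1: {65} vs {44,69} -> bundles 65, 113; min = 65
  Partition 2: {44} vs {65,69} -> bundles 44, 134; min = 44
  Partition 3: {69} vs {65,44} -> bundles 69, 109; min = 69
Step 3: MMS = max(65, 44, 69) = 69

69


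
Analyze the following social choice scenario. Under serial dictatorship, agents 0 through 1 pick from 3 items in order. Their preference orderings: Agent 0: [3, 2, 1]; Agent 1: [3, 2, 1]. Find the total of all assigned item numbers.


Step 1: Agent 0 picks item 3
Step 2: Agent 1 picks item 2
Step 3: Sum = 3 + 2 = 5

5


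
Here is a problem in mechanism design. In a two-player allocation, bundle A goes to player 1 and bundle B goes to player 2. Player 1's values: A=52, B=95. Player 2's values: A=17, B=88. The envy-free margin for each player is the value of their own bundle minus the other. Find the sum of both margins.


Step 1: Player 1's margin = v1(A) - v1(B) = 52 - 95 = -43
Step 2: Player 2's margin = v2(B) - v2(A) = 88 - 17 = 71
Step 3: Total margin = -43 + 71 = 28

28


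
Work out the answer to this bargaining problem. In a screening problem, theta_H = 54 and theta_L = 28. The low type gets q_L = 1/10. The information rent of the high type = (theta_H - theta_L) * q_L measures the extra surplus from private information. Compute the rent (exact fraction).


Step 1: theta_H - theta_L = 54 - 28 = 26
Step 2: Information rent = (theta_H - theta_L) * q_L
Step 3: = 26 * 1/10
Step 4: = 13/5

13/5


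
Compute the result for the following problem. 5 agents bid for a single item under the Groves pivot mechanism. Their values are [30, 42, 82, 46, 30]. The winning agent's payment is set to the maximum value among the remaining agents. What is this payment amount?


Step 1: The efficient winner is agent 2 with value 82
Step 2: Other agents' values: [30, 42, 46, 30]
Step 3: Pivot payment = max(others) = 46
Step 4: The winner pays 46

46


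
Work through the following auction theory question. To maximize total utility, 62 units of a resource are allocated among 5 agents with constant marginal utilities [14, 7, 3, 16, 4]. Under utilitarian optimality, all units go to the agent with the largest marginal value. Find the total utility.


Step 1: The marginal utilities are [14, 7, 3, 16, 4]
Step 2: The highest marginal utility is 16
Step 3: All 62 units go to that agent
Step 4: Total utility = 16 * 62 = 992

992


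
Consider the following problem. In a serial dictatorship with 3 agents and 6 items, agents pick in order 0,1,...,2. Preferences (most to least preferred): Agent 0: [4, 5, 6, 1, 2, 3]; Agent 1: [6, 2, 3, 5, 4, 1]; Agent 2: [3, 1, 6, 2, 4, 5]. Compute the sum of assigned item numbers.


Step 1: Agent 0 picks item 4
Step 2: Agent 1 picks item 6
Step 3: Agent 2 picks item 3
Step 4: Sum = 4 + 6 + 3 = 13

13


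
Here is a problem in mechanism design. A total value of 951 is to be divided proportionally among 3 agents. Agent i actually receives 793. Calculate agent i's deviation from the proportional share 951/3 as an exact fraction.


Step 1: Proportional share = 951/3 = 317
Step 2: Agent's actual allocation = 793
Step 3: Excess = 793 - 317 = 476

476


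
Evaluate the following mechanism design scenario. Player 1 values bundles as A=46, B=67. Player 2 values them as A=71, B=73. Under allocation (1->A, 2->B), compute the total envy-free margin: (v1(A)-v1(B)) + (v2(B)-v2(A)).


Step 1: Player 1's margin = v1(A) - v1(B) = 46 - 67 = -21
Step 2: Player 2's margin = v2(B) - v2(A) = 73 - 71 = 2
Step 3: Total margin = -21 + 2 = -19

-19


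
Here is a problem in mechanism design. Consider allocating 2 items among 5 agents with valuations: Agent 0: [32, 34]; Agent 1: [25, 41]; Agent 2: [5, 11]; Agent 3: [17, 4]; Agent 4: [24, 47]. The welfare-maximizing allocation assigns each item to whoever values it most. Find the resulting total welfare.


Step 1: For each item, find the maximum value among all agents.
Step 2: Item 0 -> Agent 0 (value 32)
Step 3: Item 1 -> Agent 4 (value 47)
Step 4: Total welfare = 32 + 47 = 79

79


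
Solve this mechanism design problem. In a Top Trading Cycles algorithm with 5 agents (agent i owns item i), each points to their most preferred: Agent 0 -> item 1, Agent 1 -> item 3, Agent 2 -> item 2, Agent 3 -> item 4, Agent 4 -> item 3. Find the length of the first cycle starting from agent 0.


Step 1: Trace the pointer graph from agent 0: 0 -> 1 -> 3 -> 4 -> 3
Step 2: A cycle is detected when we revisit agent 3
Step 3: The cycle is: 3 -> 4 -> 3
Step 4: Cycle length = 2

2


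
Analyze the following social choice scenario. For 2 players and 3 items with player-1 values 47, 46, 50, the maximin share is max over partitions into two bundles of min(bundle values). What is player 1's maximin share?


Step 1: Item values = 47, 46, 50
Step 2: Enumerate all 2-bundle partitions and take the smaller bundle:
  Partition 1: {47} vs {46,50} -> bundles 47, 96; min = 47
  Partition 2: {46} vs {47,50} -> bundles 46, 97; min = 46
  Partition 3: {50} vs {47,46} -> bundles 50, 93; min = 50
Step 3: MMS = max(47, 46, 50) = 50

50


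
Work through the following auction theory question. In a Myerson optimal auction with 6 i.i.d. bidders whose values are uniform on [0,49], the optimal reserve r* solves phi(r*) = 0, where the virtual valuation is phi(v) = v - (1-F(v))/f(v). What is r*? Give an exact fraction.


Step 1: For U[0,49], F(v) = v/49 and f(v) = 1/49
Step 2: phi(v) = v - (1 - v/49)/(1/49) = v - (49 - v) = 2v - 49
Step 3: Set phi(r*) = 0: 2r* - 49 = 0
Step 4: r* = 49/2 (the number of bidders n = 6 does not enter)

49/2


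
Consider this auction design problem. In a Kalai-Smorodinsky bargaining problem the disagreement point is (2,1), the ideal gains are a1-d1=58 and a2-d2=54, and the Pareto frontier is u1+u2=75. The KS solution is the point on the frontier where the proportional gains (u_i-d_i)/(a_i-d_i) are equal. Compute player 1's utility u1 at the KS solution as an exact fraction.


Step 1: At the KS point, (u1-d1)/r1 = (u2-d2)/r2 = t and u1+u2 = 75
Step 2: u1 = d1 + r1*t and u2 = d2 + r2*t, so (d1 + r1*t) + (d2 + r2*t) = 75
Step 3: t = (75 - 2 - 1)/(58 + 54) = 72/112 = 9/14
Step 4: u1 = d1 + r1*t = 2 + 58 * 9/14 = 275/7
Step 5: (Check: u2 = d2 + r2*t = 250/7; u1+u2 = 275/7 + 250/7 = 75, on the frontier.)

275/7


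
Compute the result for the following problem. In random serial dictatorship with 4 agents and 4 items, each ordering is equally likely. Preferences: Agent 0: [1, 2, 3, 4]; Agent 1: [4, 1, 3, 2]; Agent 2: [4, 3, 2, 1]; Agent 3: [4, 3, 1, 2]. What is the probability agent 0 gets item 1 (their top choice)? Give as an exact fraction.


Step 1: Agent 0 wants item 1
Step 2: There are 24 possible orderings of agents
Step 3: In 17 orderings, agent 0 gets item 1
Step 4: Probability = 17/24

17/24


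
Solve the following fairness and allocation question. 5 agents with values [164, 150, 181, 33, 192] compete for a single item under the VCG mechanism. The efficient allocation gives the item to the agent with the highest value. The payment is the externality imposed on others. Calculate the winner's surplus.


Step 1: The winner is the agent with the highest value: agent 4 with value 192
Step 2: Values of other agents: [164, 150, 181, 33]
Step 3: VCG payment = max of others' values = 181
Step 4: Surplus = 192 - 181 = 11

11


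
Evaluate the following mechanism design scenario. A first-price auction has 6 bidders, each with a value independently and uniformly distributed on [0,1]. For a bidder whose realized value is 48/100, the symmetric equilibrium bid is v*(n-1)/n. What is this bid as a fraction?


Step 1: The symmetric BNE bidding function is b(v) = v * (n-1) / n
Step 2: Substitute v = 12/25 and n = 6
Step 3: b = 12/25 * 5/6
Step 4: b = 2/5

2/5


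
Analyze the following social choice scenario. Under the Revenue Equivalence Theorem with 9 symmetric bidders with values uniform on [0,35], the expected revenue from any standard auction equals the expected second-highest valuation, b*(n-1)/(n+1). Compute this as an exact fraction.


Step 1: By Revenue Equivalence, expected revenue = b*(n-1)/(n+1)
Step 2: Substituting n = 9, b = 35
Step 3: Revenue = 35*(9-1)/(9+1) = 35*8/10
Step 4: Revenue = 280/10 = 28

28


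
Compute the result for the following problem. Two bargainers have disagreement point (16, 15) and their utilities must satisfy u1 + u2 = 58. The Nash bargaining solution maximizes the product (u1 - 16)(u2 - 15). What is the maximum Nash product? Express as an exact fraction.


Step 1: The Nash solution splits surplus symmetrically above the disagreement point
Step 2: u1 = (total + d1 - d2)/2 = (58 + 16 - 15)/2 = 59/2
Step 3: u2 = (total - d1 + d2)/2 = (58 - 16 + 15)/2 = 57/2
Step 4: Nash product = (59/2 - 16) * (57/2 - 15)
Step 5: = 27/2 * 27/2 = 729/4

729/4


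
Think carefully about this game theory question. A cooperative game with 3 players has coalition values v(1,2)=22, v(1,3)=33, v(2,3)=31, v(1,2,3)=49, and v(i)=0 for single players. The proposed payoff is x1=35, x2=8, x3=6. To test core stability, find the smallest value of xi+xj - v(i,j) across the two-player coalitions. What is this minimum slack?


Step 1: Slack for coalition (1,2): x1+x2 - v12 = 43 - 22 = 21
Step 2: Slack for coalition (1,3): x1+x3 - v13 = 41 - 33 = 8
Step 3: Slack for coalition (2,3): x2+x3 - v23 = 14 - 31 = -17
Step 4: Minimum slack = min(21, 8, -17) = -17, attained by (2,3); coalition (2,3) can block (slack < 0), so the allocation is not in the core

-17


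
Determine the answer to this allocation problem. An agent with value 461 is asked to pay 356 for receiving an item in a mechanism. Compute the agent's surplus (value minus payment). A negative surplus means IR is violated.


Step 1: Surplus = value - payment = 461 - 356 = 105
Step 2: IR is satisfied (surplus >= 0)

105


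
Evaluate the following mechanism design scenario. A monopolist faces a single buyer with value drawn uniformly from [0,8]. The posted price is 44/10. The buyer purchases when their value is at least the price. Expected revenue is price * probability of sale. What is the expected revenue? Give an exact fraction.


Step 1: Posted price r = 22/5, value support [0,8]
Step 2: P(v >= r) = (8 - 22/5)/8 = 9/20
Step 3: Expected revenue = r * P(v >= r) = 22/5 * 9/20
Step 4: Revenue = 99/50

99/50


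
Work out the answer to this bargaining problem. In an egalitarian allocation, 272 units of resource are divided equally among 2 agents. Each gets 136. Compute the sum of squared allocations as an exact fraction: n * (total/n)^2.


Step 1: Each agent's share = 272/2 = 136
Step 2: Square of each share = (136)^2 = 18496
Step 3: Sum of squares = 2 * 18496 = 36992

36992


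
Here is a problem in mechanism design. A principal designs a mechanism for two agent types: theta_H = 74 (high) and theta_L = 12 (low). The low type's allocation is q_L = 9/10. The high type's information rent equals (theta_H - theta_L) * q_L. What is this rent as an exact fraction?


Step 1: theta_H - theta_L = 74 - 12 = 62
Step 2: Information rent = (theta_H - theta_L) * q_L
Step 3: = 62 * 9/10
Step 4: = 279/5

279/5


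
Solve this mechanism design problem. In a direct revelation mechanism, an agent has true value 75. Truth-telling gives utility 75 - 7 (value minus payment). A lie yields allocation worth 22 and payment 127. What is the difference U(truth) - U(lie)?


Step 1: U(truth) = value - payment = 75 - 7 = 68
Step 2: U(lie) = allocation - payment = 22 - 127 = -105
Step 3: IC gap = 68 - (-105) = 173

173


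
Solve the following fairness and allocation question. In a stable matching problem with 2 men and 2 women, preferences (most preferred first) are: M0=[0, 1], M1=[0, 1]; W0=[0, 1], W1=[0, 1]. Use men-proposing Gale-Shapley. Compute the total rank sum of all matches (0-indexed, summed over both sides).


Step 1: Run Gale-Shapley (men propose, women hold best offer):
  M0 proposes to W0; she accepts
  M1 proposes to W0; rejected
  M1 proposes to W1; she accepts
Step 2: Final matching: W0-M0, W1-M1
Step 3: 0-indexed ranks (man's rank of his match, then woman's): 0 + 0 + 1 + 1
Step 4: Total rank sum = 2

2


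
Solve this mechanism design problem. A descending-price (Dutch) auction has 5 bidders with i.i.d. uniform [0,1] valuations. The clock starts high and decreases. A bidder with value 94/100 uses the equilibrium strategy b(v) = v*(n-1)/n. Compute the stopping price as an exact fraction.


Step 1: Dutch auctions are strategically equivalent to first-price auctions
Step 2: The equilibrium bid is b(v) = v*(n-1)/n
Step 3: b = 47/50 * 4/5
Step 4: b = 94/125

94/125


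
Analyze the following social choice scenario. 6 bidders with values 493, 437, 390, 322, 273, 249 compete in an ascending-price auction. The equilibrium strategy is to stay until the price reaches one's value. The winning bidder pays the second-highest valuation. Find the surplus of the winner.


Step 1: Identify the highest value: 493
Step 2: Identify the second-highest value: 437
Step 3: The final price = second-highest value = 437
Step 4: Surplus = 493 - 437 = 56

56


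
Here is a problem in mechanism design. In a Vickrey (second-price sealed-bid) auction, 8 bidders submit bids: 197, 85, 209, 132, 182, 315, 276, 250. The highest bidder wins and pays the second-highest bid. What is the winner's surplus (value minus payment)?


Step 1: Sort bids in descending order: 315, 276, 250, 209, 197, 182, 132, 85
Step 2: The winning bid is the highest: 315
Step 3: The payment equals the second-highest bid: 276
Step 4: Surplus = winner's bid - payment = 315 - 276 = 39

39


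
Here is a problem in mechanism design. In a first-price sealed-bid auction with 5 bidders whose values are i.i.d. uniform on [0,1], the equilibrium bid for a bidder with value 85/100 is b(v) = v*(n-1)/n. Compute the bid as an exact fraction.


Step 1: The symmetric BNE bidding function is b(v) = v * (n-1) / n
Step 2: Substitute v = 17/20 and n = 5
Step 3: b = 17/20 * 4/5
Step 4: b = 17/25

17/25


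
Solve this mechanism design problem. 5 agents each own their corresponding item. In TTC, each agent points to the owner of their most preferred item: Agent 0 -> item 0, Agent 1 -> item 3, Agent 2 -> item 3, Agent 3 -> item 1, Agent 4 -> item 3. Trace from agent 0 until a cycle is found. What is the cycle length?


Step 1: Trace the pointer graph from agent 0: 0 -> 0
Step 2: A cycle is detected when we revisit agent 0
Step 3: The cycle is: 0 -> 0
Step 4: Cycle length = 1

1


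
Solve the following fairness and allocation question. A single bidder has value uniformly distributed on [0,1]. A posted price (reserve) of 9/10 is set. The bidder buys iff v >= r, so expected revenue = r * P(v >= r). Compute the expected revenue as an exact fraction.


Step 1: Posted price r = 9/10, value support [0,1]
Step 2: P(v >= r) = (1 - 9/10)/1 = 1/10
Step 3: Expected revenue = r * P(v >= r) = 9/10 * 1/10
Step 4: Revenue = 9/100

9/100


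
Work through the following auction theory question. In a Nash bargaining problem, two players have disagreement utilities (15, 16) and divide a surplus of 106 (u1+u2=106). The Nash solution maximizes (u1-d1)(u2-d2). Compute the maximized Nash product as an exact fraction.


Step 1: The Nash solution splits surplus symmetrically above the disagreement point
Step 2: u1 = (total + d1 - d2)/2 = (106 + 15 - 16)/2 = 105/2
Step 3: u2 = (total - d1 + d2)/2 = (106 - 15 + 16)/2 = 107/2
Step 4: Nash product = (105/2 - 15) * (107/2 - 16)
Step 5: = 75/2 * 75/2 = 5625/4

5625/4
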